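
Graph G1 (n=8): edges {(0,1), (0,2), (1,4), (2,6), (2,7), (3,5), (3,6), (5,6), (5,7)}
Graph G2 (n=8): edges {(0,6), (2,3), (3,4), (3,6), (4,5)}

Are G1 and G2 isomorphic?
No, not isomorphic

The graphs are NOT isomorphic.

Connected components of G1: 1 component(s) with vertex sets [[0, 1, 2, 3, 4, 5, 6, 7]], sizes [8].
Connected components of G2: 3 component(s) with vertex sets [[1], [7], [0, 2, 3, 4, 5, 6]], sizes [1, 1, 6].
The number of connected components (and the multiset of component sizes) is an isomorphism invariant — an isomorphism maps each component of G1 bijectively onto a component of G2. Since G1 has 1 component(s) and G2 has 3, they cannot be isomorphic.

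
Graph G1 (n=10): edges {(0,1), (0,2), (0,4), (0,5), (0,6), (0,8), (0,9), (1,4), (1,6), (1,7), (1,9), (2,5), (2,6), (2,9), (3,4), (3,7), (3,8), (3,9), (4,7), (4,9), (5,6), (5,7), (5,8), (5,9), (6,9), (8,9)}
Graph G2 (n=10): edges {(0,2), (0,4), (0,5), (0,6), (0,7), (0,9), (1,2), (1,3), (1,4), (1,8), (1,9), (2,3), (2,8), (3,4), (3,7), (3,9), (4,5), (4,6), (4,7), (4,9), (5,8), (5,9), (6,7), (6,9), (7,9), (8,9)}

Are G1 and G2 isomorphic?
Yes, isomorphic

The graphs are isomorphic.
One valid mapping φ: V(G1) → V(G2): 0→4, 1→3, 2→6, 3→8, 4→1, 5→0, 6→7, 7→2, 8→5, 9→9

Verify φ preserves adjacency — for each edge of G1, its image is an edge of G2:
  (0,1) → (φ(0),φ(1)) = (3,4) ∈ E(G2) ✓
  (0,2) → (φ(0),φ(2)) = (4,6) ∈ E(G2) ✓
  (0,4) → (φ(0),φ(4)) = (1,4) ∈ E(G2) ✓
  (0,5) → (φ(0),φ(5)) = (0,4) ∈ E(G2) ✓
  (0,6) → (φ(0),φ(6)) = (4,7) ∈ E(G2) ✓
  (0,8) → (φ(0),φ(8)) = (4,5) ∈ E(G2) ✓
  (0,9) → (φ(0),φ(9)) = (4,9) ∈ E(G2) ✓
  (1,4) → (φ(1),φ(4)) = (1,3) ∈ E(G2) ✓
  (1,6) → (φ(1),φ(6)) = (3,7) ∈ E(G2) ✓
  (1,7) → (φ(1),φ(7)) = (2,3) ∈ E(G2) ✓
  (1,9) → (φ(1),φ(9)) = (3,9) ∈ E(G2) ✓
  (2,5) → (φ(2),φ(5)) = (0,6) ∈ E(G2) ✓
  (2,6) → (φ(2),φ(6)) = (6,7) ∈ E(G2) ✓
  (2,9) → (φ(2),φ(9)) = (6,9) ∈ E(G2) ✓
  (3,4) → (φ(3),φ(4)) = (1,8) ∈ E(G2) ✓
  (3,7) → (φ(3),φ(7)) = (2,8) ∈ E(G2) ✓
  (3,8) → (φ(3),φ(8)) = (5,8) ∈ E(G2) ✓
  (3,9) → (φ(3),φ(9)) = (8,9) ∈ E(G2) ✓
  (4,7) → (φ(4),φ(7)) = (1,2) ∈ E(G2) ✓
  (4,9) → (φ(4),φ(9)) = (1,9) ∈ E(G2) ✓
  (5,6) → (φ(5),φ(6)) = (0,7) ∈ E(G2) ✓
  (5,7) → (φ(5),φ(7)) = (0,2) ∈ E(G2) ✓
  (5,8) → (φ(5),φ(8)) = (0,5) ∈ E(G2) ✓
  (5,9) → (φ(5),φ(9)) = (0,9) ∈ E(G2) ✓
  (6,9) → (φ(6),φ(9)) = (7,9) ∈ E(G2) ✓
  (8,9) → (φ(8),φ(9)) = (5,9) ∈ E(G2) ✓
All 26 edges of G1 map to edges of G2, and |E(G1)| = |E(G2)| = 26, so φ is a bijection on edges as well as vertices. Hence G1 ≅ G2.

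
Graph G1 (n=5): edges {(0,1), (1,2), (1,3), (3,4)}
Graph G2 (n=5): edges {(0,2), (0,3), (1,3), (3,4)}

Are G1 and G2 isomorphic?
Yes, isomorphic

The graphs are isomorphic.
One valid mapping φ: V(G1) → V(G2): 0→1, 1→3, 2→4, 3→0, 4→2

Verify φ preserves adjacency — for each edge of G1, its image is an edge of G2:
  (0,1) → (φ(0),φ(1)) = (1,3) ∈ E(G2) ✓
  (1,2) → (φ(1),φ(2)) = (3,4) ∈ E(G2) ✓
  (1,3) → (φ(1),φ(3)) = (0,3) ∈ E(G2) ✓
  (3,4) → (φ(3),φ(4)) = (0,2) ∈ E(G2) ✓
All 4 edges of G1 map to edges of G2, and |E(G1)| = |E(G2)| = 4, so φ is a bijection on edges as well as vertices. Hence G1 ≅ G2.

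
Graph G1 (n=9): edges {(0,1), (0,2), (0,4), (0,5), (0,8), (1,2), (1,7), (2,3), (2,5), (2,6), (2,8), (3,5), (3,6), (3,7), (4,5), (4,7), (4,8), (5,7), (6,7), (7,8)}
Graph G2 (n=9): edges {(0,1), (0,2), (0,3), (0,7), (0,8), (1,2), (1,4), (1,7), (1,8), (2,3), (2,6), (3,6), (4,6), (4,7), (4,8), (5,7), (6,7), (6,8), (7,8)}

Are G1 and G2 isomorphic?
No, not isomorphic

The graphs are NOT isomorphic.

Counting triangles (3-cliques): G1 has 11, G2 has 13.
Triangle count is an isomorphism invariant, so differing triangle counts rule out isomorphism.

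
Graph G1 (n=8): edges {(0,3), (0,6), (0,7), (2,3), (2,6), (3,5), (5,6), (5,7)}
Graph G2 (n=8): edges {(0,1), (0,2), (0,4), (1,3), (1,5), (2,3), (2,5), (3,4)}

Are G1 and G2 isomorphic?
Yes, isomorphic

The graphs are isomorphic.
One valid mapping φ: V(G1) → V(G2): 0→1, 1→7, 2→4, 3→0, 4→6, 5→2, 6→3, 7→5

Verify φ preserves adjacency — for each edge of G1, its image is an edge of G2:
  (0,3) → (φ(0),φ(3)) = (0,1) ∈ E(G2) ✓
  (0,6) → (φ(0),φ(6)) = (1,3) ∈ E(G2) ✓
  (0,7) → (φ(0),φ(7)) = (1,5) ∈ E(G2) ✓
  (2,3) → (φ(2),φ(3)) = (0,4) ∈ E(G2) ✓
  (2,6) → (φ(2),φ(6)) = (3,4) ∈ E(G2) ✓
  (3,5) → (φ(3),φ(5)) = (0,2) ∈ E(G2) ✓
  (5,6) → (φ(5),φ(6)) = (2,3) ∈ E(G2) ✓
  (5,7) → (φ(5),φ(7)) = (2,5) ∈ E(G2) ✓
All 8 edges of G1 map to edges of G2, and |E(G1)| = |E(G2)| = 8, so φ is a bijection on edges as well as vertices. Hence G1 ≅ G2.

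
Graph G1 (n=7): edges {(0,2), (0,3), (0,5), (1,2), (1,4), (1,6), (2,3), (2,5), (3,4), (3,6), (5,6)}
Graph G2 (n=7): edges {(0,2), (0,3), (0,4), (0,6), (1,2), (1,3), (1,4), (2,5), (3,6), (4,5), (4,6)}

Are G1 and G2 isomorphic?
Yes, isomorphic

The graphs are isomorphic.
One valid mapping φ: V(G1) → V(G2): 0→6, 1→2, 2→0, 3→4, 4→5, 5→3, 6→1

Verify φ preserves adjacency — for each edge of G1, its image is an edge of G2:
  (0,2) → (φ(0),φ(2)) = (0,6) ∈ E(G2) ✓
  (0,3) → (φ(0),φ(3)) = (4,6) ∈ E(G2) ✓
  (0,5) → (φ(0),φ(5)) = (3,6) ∈ E(G2) ✓
  (1,2) → (φ(1),φ(2)) = (0,2) ∈ E(G2) ✓
  (1,4) → (φ(1),φ(4)) = (2,5) ∈ E(G2) ✓
  (1,6) → (φ(1),φ(6)) = (1,2) ∈ E(G2) ✓
  (2,3) → (φ(2),φ(3)) = (0,4) ∈ E(G2) ✓
  (2,5) → (φ(2),φ(5)) = (0,3) ∈ E(G2) ✓
  (3,4) → (φ(3),φ(4)) = (4,5) ∈ E(G2) ✓
  (3,6) → (φ(3),φ(6)) = (1,4) ∈ E(G2) ✓
  (5,6) → (φ(5),φ(6)) = (1,3) ∈ E(G2) ✓
All 11 edges of G1 map to edges of G2, and |E(G1)| = |E(G2)| = 11, so φ is a bijection on edges as well as vertices. Hence G1 ≅ G2.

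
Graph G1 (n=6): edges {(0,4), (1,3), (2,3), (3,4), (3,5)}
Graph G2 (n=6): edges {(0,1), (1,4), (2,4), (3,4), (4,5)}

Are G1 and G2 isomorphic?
Yes, isomorphic

The graphs are isomorphic.
One valid mapping φ: V(G1) → V(G2): 0→0, 1→3, 2→2, 3→4, 4→1, 5→5

Verify φ preserves adjacency — for each edge of G1, its image is an edge of G2:
  (0,4) → (φ(0),φ(4)) = (0,1) ∈ E(G2) ✓
  (1,3) → (φ(1),φ(3)) = (3,4) ∈ E(G2) ✓
  (2,3) → (φ(2),φ(3)) = (2,4) ∈ E(G2) ✓
  (3,4) → (φ(3),φ(4)) = (1,4) ∈ E(G2) ✓
  (3,5) → (φ(3),φ(5)) = (4,5) ∈ E(G2) ✓
All 5 edges of G1 map to edges of G2, and |E(G1)| = |E(G2)| = 5, so φ is a bijection on edges as well as vertices. Hence G1 ≅ G2.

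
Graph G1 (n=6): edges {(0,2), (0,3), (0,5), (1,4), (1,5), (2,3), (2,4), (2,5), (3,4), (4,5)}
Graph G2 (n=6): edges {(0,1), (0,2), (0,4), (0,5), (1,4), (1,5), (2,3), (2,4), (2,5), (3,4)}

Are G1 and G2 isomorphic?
Yes, isomorphic

The graphs are isomorphic.
One valid mapping φ: V(G1) → V(G2): 0→5, 1→3, 2→0, 3→1, 4→4, 5→2

Verify φ preserves adjacency — for each edge of G1, its image is an edge of G2:
  (0,2) → (φ(0),φ(2)) = (0,5) ∈ E(G2) ✓
  (0,3) → (φ(0),φ(3)) = (1,5) ∈ E(G2) ✓
  (0,5) → (φ(0),φ(5)) = (2,5) ∈ E(G2) ✓
  (1,4) → (φ(1),φ(4)) = (3,4) ∈ E(G2) ✓
  (1,5) → (φ(1),φ(5)) = (2,3) ∈ E(G2) ✓
  (2,3) → (φ(2),φ(3)) = (0,1) ∈ E(G2) ✓
  (2,4) → (φ(2),φ(4)) = (0,4) ∈ E(G2) ✓
  (2,5) → (φ(2),φ(5)) = (0,2) ∈ E(G2) ✓
  (3,4) → (φ(3),φ(4)) = (1,4) ∈ E(G2) ✓
  (4,5) → (φ(4),φ(5)) = (2,4) ∈ E(G2) ✓
All 10 edges of G1 map to edges of G2, and |E(G1)| = |E(G2)| = 10, so φ is a bijection on edges as well as vertices. Hence G1 ≅ G2.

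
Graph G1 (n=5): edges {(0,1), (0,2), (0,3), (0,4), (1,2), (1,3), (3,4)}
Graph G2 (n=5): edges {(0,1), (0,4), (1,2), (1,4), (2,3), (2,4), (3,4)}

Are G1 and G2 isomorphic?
Yes, isomorphic

The graphs are isomorphic.
One valid mapping φ: V(G1) → V(G2): 0→4, 1→2, 2→3, 3→1, 4→0

Verify φ preserves adjacency — for each edge of G1, its image is an edge of G2:
  (0,1) → (φ(0),φ(1)) = (2,4) ∈ E(G2) ✓
  (0,2) → (φ(0),φ(2)) = (3,4) ∈ E(G2) ✓
  (0,3) → (φ(0),φ(3)) = (1,4) ∈ E(G2) ✓
  (0,4) → (φ(0),φ(4)) = (0,4) ∈ E(G2) ✓
  (1,2) → (φ(1),φ(2)) = (2,3) ∈ E(G2) ✓
  (1,3) → (φ(1),φ(3)) = (1,2) ∈ E(G2) ✓
  (3,4) → (φ(3),φ(4)) = (0,1) ∈ E(G2) ✓
All 7 edges of G1 map to edges of G2, and |E(G1)| = |E(G2)| = 7, so φ is a bijection on edges as well as vertices. Hence G1 ≅ G2.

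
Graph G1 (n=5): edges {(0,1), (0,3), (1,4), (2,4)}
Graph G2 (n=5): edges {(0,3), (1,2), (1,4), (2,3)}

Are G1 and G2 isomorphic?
Yes, isomorphic

The graphs are isomorphic.
One valid mapping φ: V(G1) → V(G2): 0→3, 1→2, 2→4, 3→0, 4→1

Verify φ preserves adjacency — for each edge of G1, its image is an edge of G2:
  (0,1) → (φ(0),φ(1)) = (2,3) ∈ E(G2) ✓
  (0,3) → (φ(0),φ(3)) = (0,3) ∈ E(G2) ✓
  (1,4) → (φ(1),φ(4)) = (1,2) ∈ E(G2) ✓
  (2,4) → (φ(2),φ(4)) = (1,4) ∈ E(G2) ✓
All 4 edges of G1 map to edges of G2, and |E(G1)| = |E(G2)| = 4, so φ is a bijection on edges as well as vertices. Hence G1 ≅ G2.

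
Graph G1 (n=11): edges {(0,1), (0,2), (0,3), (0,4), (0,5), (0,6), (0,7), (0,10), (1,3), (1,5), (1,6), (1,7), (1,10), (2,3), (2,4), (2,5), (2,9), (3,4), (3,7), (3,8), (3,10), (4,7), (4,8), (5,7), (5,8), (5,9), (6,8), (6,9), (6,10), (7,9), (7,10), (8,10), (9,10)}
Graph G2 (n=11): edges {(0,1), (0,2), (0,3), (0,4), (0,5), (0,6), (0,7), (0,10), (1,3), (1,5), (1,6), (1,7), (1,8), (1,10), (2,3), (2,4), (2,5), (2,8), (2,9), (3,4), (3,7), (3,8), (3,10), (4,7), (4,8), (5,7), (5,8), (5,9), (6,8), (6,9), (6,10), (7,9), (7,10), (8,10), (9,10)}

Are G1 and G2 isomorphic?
No, not isomorphic

The graphs are NOT isomorphic.

Counting edges: G1 has 33 edge(s); G2 has 35 edge(s).
Edge count is an isomorphism invariant (a bijection on vertices induces a bijection on edges), so differing edge counts rule out isomorphism.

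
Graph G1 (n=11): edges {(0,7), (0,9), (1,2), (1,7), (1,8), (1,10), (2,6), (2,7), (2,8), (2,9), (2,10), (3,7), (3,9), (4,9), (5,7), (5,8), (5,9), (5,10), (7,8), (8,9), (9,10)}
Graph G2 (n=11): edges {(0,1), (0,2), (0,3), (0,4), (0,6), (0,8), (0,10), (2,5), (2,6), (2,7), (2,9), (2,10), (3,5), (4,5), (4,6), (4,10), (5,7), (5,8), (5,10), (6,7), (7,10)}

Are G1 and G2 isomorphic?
Yes, isomorphic

The graphs are isomorphic.
One valid mapping φ: V(G1) → V(G2): 0→8, 1→7, 2→2, 3→3, 4→1, 5→4, 6→9, 7→5, 8→10, 9→0, 10→6

Verify φ preserves adjacency — for each edge of G1, its image is an edge of G2:
  (0,7) → (φ(0),φ(7)) = (5,8) ∈ E(G2) ✓
  (0,9) → (φ(0),φ(9)) = (0,8) ∈ E(G2) ✓
  (1,2) → (φ(1),φ(2)) = (2,7) ∈ E(G2) ✓
  (1,7) → (φ(1),φ(7)) = (5,7) ∈ E(G2) ✓
  (1,8) → (φ(1),φ(8)) = (7,10) ∈ E(G2) ✓
  (1,10) → (φ(1),φ(10)) = (6,7) ∈ E(G2) ✓
  (2,6) → (φ(2),φ(6)) = (2,9) ∈ E(G2) ✓
  (2,7) → (φ(2),φ(7)) = (2,5) ∈ E(G2) ✓
  (2,8) → (φ(2),φ(8)) = (2,10) ∈ E(G2) ✓
  (2,9) → (φ(2),φ(9)) = (0,2) ∈ E(G2) ✓
  (2,10) → (φ(2),φ(10)) = (2,6) ∈ E(G2) ✓
  (3,7) → (φ(3),φ(7)) = (3,5) ∈ E(G2) ✓
  (3,9) → (φ(3),φ(9)) = (0,3) ∈ E(G2) ✓
  (4,9) → (φ(4),φ(9)) = (0,1) ∈ E(G2) ✓
  (5,7) → (φ(5),φ(7)) = (4,5) ∈ E(G2) ✓
  (5,8) → (φ(5),φ(8)) = (4,10) ∈ E(G2) ✓
  (5,9) → (φ(5),φ(9)) = (0,4) ∈ E(G2) ✓
  (5,10) → (φ(5),φ(10)) = (4,6) ∈ E(G2) ✓
  (7,8) → (φ(7),φ(8)) = (5,10) ∈ E(G2) ✓
  (8,9) → (φ(8),φ(9)) = (0,10) ∈ E(G2) ✓
  (9,10) → (φ(9),φ(10)) = (0,6) ∈ E(G2) ✓
All 21 edges of G1 map to edges of G2, and |E(G1)| = |E(G2)| = 21, so φ is a bijection on edges as well as vertices. Hence G1 ≅ G2.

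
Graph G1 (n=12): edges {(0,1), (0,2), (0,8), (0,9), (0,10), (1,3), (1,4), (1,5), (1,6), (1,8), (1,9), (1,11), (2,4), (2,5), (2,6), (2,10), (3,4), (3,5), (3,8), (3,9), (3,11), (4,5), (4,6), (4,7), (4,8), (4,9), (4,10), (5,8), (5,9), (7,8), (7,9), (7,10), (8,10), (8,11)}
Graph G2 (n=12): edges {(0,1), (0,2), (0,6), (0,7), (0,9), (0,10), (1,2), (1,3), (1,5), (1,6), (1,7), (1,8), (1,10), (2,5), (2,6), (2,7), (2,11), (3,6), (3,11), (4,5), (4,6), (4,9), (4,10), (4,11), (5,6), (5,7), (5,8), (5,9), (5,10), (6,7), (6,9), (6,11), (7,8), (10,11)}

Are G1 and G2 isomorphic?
Yes, isomorphic

The graphs are isomorphic.
One valid mapping φ: V(G1) → V(G2): 0→10, 1→1, 2→11, 3→7, 4→6, 5→2, 6→3, 7→9, 8→5, 9→0, 10→4, 11→8

Verify φ preserves adjacency — for each edge of G1, its image is an edge of G2:
  (0,1) → (φ(0),φ(1)) = (1,10) ∈ E(G2) ✓
  (0,2) → (φ(0),φ(2)) = (10,11) ∈ E(G2) ✓
  (0,8) → (φ(0),φ(8)) = (5,10) ∈ E(G2) ✓
  (0,9) → (φ(0),φ(9)) = (0,10) ∈ E(G2) ✓
  (0,10) → (φ(0),φ(10)) = (4,10) ∈ E(G2) ✓
  (1,3) → (φ(1),φ(3)) = (1,7) ∈ E(G2) ✓
  (1,4) → (φ(1),φ(4)) = (1,6) ∈ E(G2) ✓
  (1,5) → (φ(1),φ(5)) = (1,2) ∈ E(G2) ✓
  (1,6) → (φ(1),φ(6)) = (1,3) ∈ E(G2) ✓
  (1,8) → (φ(1),φ(8)) = (1,5) ∈ E(G2) ✓
  (1,9) → (φ(1),φ(9)) = (0,1) ∈ E(G2) ✓
  (1,11) → (φ(1),φ(11)) = (1,8) ∈ E(G2) ✓
  (2,4) → (φ(2),φ(4)) = (6,11) ∈ E(G2) ✓
  (2,5) → (φ(2),φ(5)) = (2,11) ∈ E(G2) ✓
  (2,6) → (φ(2),φ(6)) = (3,11) ∈ E(G2) ✓
  (2,10) → (φ(2),φ(10)) = (4,11) ∈ E(G2) ✓
  (3,4) → (φ(3),φ(4)) = (6,7) ∈ E(G2) ✓
  (3,5) → (φ(3),φ(5)) = (2,7) ∈ E(G2) ✓
  (3,8) → (φ(3),φ(8)) = (5,7) ∈ E(G2) ✓
  (3,9) → (φ(3),φ(9)) = (0,7) ∈ E(G2) ✓
  (3,11) → (φ(3),φ(11)) = (7,8) ∈ E(G2) ✓
  (4,5) → (φ(4),φ(5)) = (2,6) ∈ E(G2) ✓
  (4,6) → (φ(4),φ(6)) = (3,6) ∈ E(G2) ✓
  (4,7) → (φ(4),φ(7)) = (6,9) ∈ E(G2) ✓
  (4,8) → (φ(4),φ(8)) = (5,6) ∈ E(G2) ✓
  (4,9) → (φ(4),φ(9)) = (0,6) ∈ E(G2) ✓
  (4,10) → (φ(4),φ(10)) = (4,6) ∈ E(G2) ✓
  (5,8) → (φ(5),φ(8)) = (2,5) ∈ E(G2) ✓
  (5,9) → (φ(5),φ(9)) = (0,2) ∈ E(G2) ✓
  (7,8) → (φ(7),φ(8)) = (5,9) ∈ E(G2) ✓
  (7,9) → (φ(7),φ(9)) = (0,9) ∈ E(G2) ✓
  (7,10) → (φ(7),φ(10)) = (4,9) ∈ E(G2) ✓
  (8,10) → (φ(8),φ(10)) = (4,5) ∈ E(G2) ✓
  (8,11) → (φ(8),φ(11)) = (5,8) ∈ E(G2) ✓
All 34 edges of G1 map to edges of G2, and |E(G1)| = |E(G2)| = 34, so φ is a bijection on edges as well as vertices. Hence G1 ≅ G2.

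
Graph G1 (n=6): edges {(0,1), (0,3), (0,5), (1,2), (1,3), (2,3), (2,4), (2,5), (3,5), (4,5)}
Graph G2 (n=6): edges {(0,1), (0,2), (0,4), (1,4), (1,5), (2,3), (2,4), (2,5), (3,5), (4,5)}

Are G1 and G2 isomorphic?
Yes, isomorphic

The graphs are isomorphic.
One valid mapping φ: V(G1) → V(G2): 0→0, 1→1, 2→5, 3→4, 4→3, 5→2

Verify φ preserves adjacency — for each edge of G1, its image is an edge of G2:
  (0,1) → (φ(0),φ(1)) = (0,1) ∈ E(G2) ✓
  (0,3) → (φ(0),φ(3)) = (0,4) ∈ E(G2) ✓
  (0,5) → (φ(0),φ(5)) = (0,2) ∈ E(G2) ✓
  (1,2) → (φ(1),φ(2)) = (1,5) ∈ E(G2) ✓
  (1,3) → (φ(1),φ(3)) = (1,4) ∈ E(G2) ✓
  (2,3) → (φ(2),φ(3)) = (4,5) ∈ E(G2) ✓
  (2,4) → (φ(2),φ(4)) = (3,5) ∈ E(G2) ✓
  (2,5) → (φ(2),φ(5)) = (2,5) ∈ E(G2) ✓
  (3,5) → (φ(3),φ(5)) = (2,4) ∈ E(G2) ✓
  (4,5) → (φ(4),φ(5)) = (2,3) ∈ E(G2) ✓
All 10 edges of G1 map to edges of G2, and |E(G1)| = |E(G2)| = 10, so φ is a bijection on edges as well as vertices. Hence G1 ≅ G2.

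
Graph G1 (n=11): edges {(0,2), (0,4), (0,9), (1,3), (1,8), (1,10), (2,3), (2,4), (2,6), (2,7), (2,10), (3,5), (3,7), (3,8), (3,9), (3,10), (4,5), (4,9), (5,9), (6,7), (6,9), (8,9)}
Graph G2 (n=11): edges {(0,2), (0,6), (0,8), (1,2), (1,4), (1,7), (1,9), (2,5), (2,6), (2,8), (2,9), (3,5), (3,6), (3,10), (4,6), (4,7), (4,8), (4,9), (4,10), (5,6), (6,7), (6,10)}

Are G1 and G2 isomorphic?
Yes, isomorphic

The graphs are isomorphic.
One valid mapping φ: V(G1) → V(G2): 0→9, 1→3, 2→2, 3→6, 4→1, 5→7, 6→8, 7→0, 8→10, 9→4, 10→5

Verify φ preserves adjacency — for each edge of G1, its image is an edge of G2:
  (0,2) → (φ(0),φ(2)) = (2,9) ∈ E(G2) ✓
  (0,4) → (φ(0),φ(4)) = (1,9) ∈ E(G2) ✓
  (0,9) → (φ(0),φ(9)) = (4,9) ∈ E(G2) ✓
  (1,3) → (φ(1),φ(3)) = (3,6) ∈ E(G2) ✓
  (1,8) → (φ(1),φ(8)) = (3,10) ∈ E(G2) ✓
  (1,10) → (φ(1),φ(10)) = (3,5) ∈ E(G2) ✓
  (2,3) → (φ(2),φ(3)) = (2,6) ∈ E(G2) ✓
  (2,4) → (φ(2),φ(4)) = (1,2) ∈ E(G2) ✓
  (2,6) → (φ(2),φ(6)) = (2,8) ∈ E(G2) ✓
  (2,7) → (φ(2),φ(7)) = (0,2) ∈ E(G2) ✓
  (2,10) → (φ(2),φ(10)) = (2,5) ∈ E(G2) ✓
  (3,5) → (φ(3),φ(5)) = (6,7) ∈ E(G2) ✓
  (3,7) → (φ(3),φ(7)) = (0,6) ∈ E(G2) ✓
  (3,8) → (φ(3),φ(8)) = (6,10) ∈ E(G2) ✓
  (3,9) → (φ(3),φ(9)) = (4,6) ∈ E(G2) ✓
  (3,10) → (φ(3),φ(10)) = (5,6) ∈ E(G2) ✓
  (4,5) → (φ(4),φ(5)) = (1,7) ∈ E(G2) ✓
  (4,9) → (φ(4),φ(9)) = (1,4) ∈ E(G2) ✓
  (5,9) → (φ(5),φ(9)) = (4,7) ∈ E(G2) ✓
  (6,7) → (φ(6),φ(7)) = (0,8) ∈ E(G2) ✓
  (6,9) → (φ(6),φ(9)) = (4,8) ∈ E(G2) ✓
  (8,9) → (φ(8),φ(9)) = (4,10) ∈ E(G2) ✓
All 22 edges of G1 map to edges of G2, and |E(G1)| = |E(G2)| = 22, so φ is a bijection on edges as well as vertices. Hence G1 ≅ G2.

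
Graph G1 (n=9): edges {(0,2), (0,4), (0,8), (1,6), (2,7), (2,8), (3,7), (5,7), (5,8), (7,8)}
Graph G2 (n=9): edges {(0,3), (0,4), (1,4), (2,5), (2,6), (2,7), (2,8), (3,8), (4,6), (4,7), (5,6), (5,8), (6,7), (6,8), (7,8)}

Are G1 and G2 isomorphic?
No, not isomorphic

The graphs are NOT isomorphic.

Degrees in G1: deg(0)=3, deg(1)=1, deg(2)=3, deg(3)=1, deg(4)=1, deg(5)=2, deg(6)=1, deg(7)=4, deg(8)=4.
Sorted degree sequence of G1: [4, 4, 3, 3, 2, 1, 1, 1, 1].
Degrees in G2: deg(0)=2, deg(1)=1, deg(2)=4, deg(3)=2, deg(4)=4, deg(5)=3, deg(6)=5, deg(7)=4, deg(8)=5.
Sorted degree sequence of G2: [5, 5, 4, 4, 4, 3, 2, 2, 1].
The (sorted) degree sequence is an isomorphism invariant, so since G1 and G2 have different degree sequences they cannot be isomorphic.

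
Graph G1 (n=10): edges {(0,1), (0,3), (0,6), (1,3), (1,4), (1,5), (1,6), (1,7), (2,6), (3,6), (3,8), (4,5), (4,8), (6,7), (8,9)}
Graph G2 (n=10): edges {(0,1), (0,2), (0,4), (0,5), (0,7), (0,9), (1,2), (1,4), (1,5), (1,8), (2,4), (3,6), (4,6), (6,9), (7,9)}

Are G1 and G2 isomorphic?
Yes, isomorphic

The graphs are isomorphic.
One valid mapping φ: V(G1) → V(G2): 0→2, 1→0, 2→8, 3→4, 4→9, 5→7, 6→1, 7→5, 8→6, 9→3

Verify φ preserves adjacency — for each edge of G1, its image is an edge of G2:
  (0,1) → (φ(0),φ(1)) = (0,2) ∈ E(G2) ✓
  (0,3) → (φ(0),φ(3)) = (2,4) ∈ E(G2) ✓
  (0,6) → (φ(0),φ(6)) = (1,2) ∈ E(G2) ✓
  (1,3) → (φ(1),φ(3)) = (0,4) ∈ E(G2) ✓
  (1,4) → (φ(1),φ(4)) = (0,9) ∈ E(G2) ✓
  (1,5) → (φ(1),φ(5)) = (0,7) ∈ E(G2) ✓
  (1,6) → (φ(1),φ(6)) = (0,1) ∈ E(G2) ✓
  (1,7) → (φ(1),φ(7)) = (0,5) ∈ E(G2) ✓
  (2,6) → (φ(2),φ(6)) = (1,8) ∈ E(G2) ✓
  (3,6) → (φ(3),φ(6)) = (1,4) ∈ E(G2) ✓
  (3,8) → (φ(3),φ(8)) = (4,6) ∈ E(G2) ✓
  (4,5) → (φ(4),φ(5)) = (7,9) ∈ E(G2) ✓
  (4,8) → (φ(4),φ(8)) = (6,9) ∈ E(G2) ✓
  (6,7) → (φ(6),φ(7)) = (1,5) ∈ E(G2) ✓
  (8,9) → (φ(8),φ(9)) = (3,6) ∈ E(G2) ✓
All 15 edges of G1 map to edges of G2, and |E(G1)| = |E(G2)| = 15, so φ is a bijection on edges as well as vertices. Hence G1 ≅ G2.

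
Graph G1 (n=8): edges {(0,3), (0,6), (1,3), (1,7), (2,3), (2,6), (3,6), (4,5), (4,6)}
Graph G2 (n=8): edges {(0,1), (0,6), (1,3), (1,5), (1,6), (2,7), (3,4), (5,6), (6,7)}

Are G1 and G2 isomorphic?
Yes, isomorphic

The graphs are isomorphic.
One valid mapping φ: V(G1) → V(G2): 0→0, 1→3, 2→5, 3→1, 4→7, 5→2, 6→6, 7→4

Verify φ preserves adjacency — for each edge of G1, its image is an edge of G2:
  (0,3) → (φ(0),φ(3)) = (0,1) ∈ E(G2) ✓
  (0,6) → (φ(0),φ(6)) = (0,6) ∈ E(G2) ✓
  (1,3) → (φ(1),φ(3)) = (1,3) ∈ E(G2) ✓
  (1,7) → (φ(1),φ(7)) = (3,4) ∈ E(G2) ✓
  (2,3) → (φ(2),φ(3)) = (1,5) ∈ E(G2) ✓
  (2,6) → (φ(2),φ(6)) = (5,6) ∈ E(G2) ✓
  (3,6) → (φ(3),φ(6)) = (1,6) ∈ E(G2) ✓
  (4,5) → (φ(4),φ(5)) = (2,7) ∈ E(G2) ✓
  (4,6) → (φ(4),φ(6)) = (6,7) ∈ E(G2) ✓
All 9 edges of G1 map to edges of G2, and |E(G1)| = |E(G2)| = 9, so φ is a bijection on edges as well as vertices. Hence G1 ≅ G2.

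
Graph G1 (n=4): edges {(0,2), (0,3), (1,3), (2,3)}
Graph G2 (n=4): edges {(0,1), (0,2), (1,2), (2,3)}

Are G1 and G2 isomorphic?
Yes, isomorphic

The graphs are isomorphic.
One valid mapping φ: V(G1) → V(G2): 0→1, 1→3, 2→0, 3→2

Verify φ preserves adjacency — for each edge of G1, its image is an edge of G2:
  (0,2) → (φ(0),φ(2)) = (0,1) ∈ E(G2) ✓
  (0,3) → (φ(0),φ(3)) = (1,2) ∈ E(G2) ✓
  (1,3) → (φ(1),φ(3)) = (2,3) ∈ E(G2) ✓
  (2,3) → (φ(2),φ(3)) = (0,2) ∈ E(G2) ✓
All 4 edges of G1 map to edges of G2, and |E(G1)| = |E(G2)| = 4, so φ is a bijection on edges as well as vertices. Hence G1 ≅ G2.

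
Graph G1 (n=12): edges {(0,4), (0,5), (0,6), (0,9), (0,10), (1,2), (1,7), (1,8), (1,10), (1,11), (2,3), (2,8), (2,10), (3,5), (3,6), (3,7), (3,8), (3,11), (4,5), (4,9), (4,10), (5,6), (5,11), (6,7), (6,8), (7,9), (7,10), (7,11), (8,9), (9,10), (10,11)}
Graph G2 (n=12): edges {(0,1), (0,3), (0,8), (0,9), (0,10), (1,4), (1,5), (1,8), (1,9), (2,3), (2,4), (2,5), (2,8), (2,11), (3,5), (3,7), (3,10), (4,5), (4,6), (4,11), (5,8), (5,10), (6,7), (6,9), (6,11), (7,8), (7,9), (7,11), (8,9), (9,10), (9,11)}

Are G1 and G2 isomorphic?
Yes, isomorphic

The graphs are isomorphic.
One valid mapping φ: V(G1) → V(G2): 0→11, 1→0, 2→10, 3→5, 4→6, 5→4, 6→2, 7→8, 8→3, 9→7, 10→9, 11→1

Verify φ preserves adjacency — for each edge of G1, its image is an edge of G2:
  (0,4) → (φ(0),φ(4)) = (6,11) ∈ E(G2) ✓
  (0,5) → (φ(0),φ(5)) = (4,11) ∈ E(G2) ✓
  (0,6) → (φ(0),φ(6)) = (2,11) ∈ E(G2) ✓
  (0,9) → (φ(0),φ(9)) = (7,11) ∈ E(G2) ✓
  (0,10) → (φ(0),φ(10)) = (9,11) ∈ E(G2) ✓
  (1,2) → (φ(1),φ(2)) = (0,10) ∈ E(G2) ✓
  (1,7) → (φ(1),φ(7)) = (0,8) ∈ E(G2) ✓
  (1,8) → (φ(1),φ(8)) = (0,3) ∈ E(G2) ✓
  (1,10) → (φ(1),φ(10)) = (0,9) ∈ E(G2) ✓
  (1,11) → (φ(1),φ(11)) = (0,1) ∈ E(G2) ✓
  (2,3) → (φ(2),φ(3)) = (5,10) ∈ E(G2) ✓
  (2,8) → (φ(2),φ(8)) = (3,10) ∈ E(G2) ✓
  (2,10) → (φ(2),φ(10)) = (9,10) ∈ E(G2) ✓
  (3,5) → (φ(3),φ(5)) = (4,5) ∈ E(G2) ✓
  (3,6) → (φ(3),φ(6)) = (2,5) ∈ E(G2) ✓
  (3,7) → (φ(3),φ(7)) = (5,8) ∈ E(G2) ✓
  (3,8) → (φ(3),φ(8)) = (3,5) ∈ E(G2) ✓
  (3,11) → (φ(3),φ(11)) = (1,5) ∈ E(G2) ✓
  (4,5) → (φ(4),φ(5)) = (4,6) ∈ E(G2) ✓
  (4,9) → (φ(4),φ(9)) = (6,7) ∈ E(G2) ✓
  (4,10) → (φ(4),φ(10)) = (6,9) ∈ E(G2) ✓
  (5,6) → (φ(5),φ(6)) = (2,4) ∈ E(G2) ✓
  (5,11) → (φ(5),φ(11)) = (1,4) ∈ E(G2) ✓
  (6,7) → (φ(6),φ(7)) = (2,8) ∈ E(G2) ✓
  (6,8) → (φ(6),φ(8)) = (2,3) ∈ E(G2) ✓
  (7,9) → (φ(7),φ(9)) = (7,8) ∈ E(G2) ✓
  (7,10) → (φ(7),φ(10)) = (8,9) ∈ E(G2) ✓
  (7,11) → (φ(7),φ(11)) = (1,8) ∈ E(G2) ✓
  (8,9) → (φ(8),φ(9)) = (3,7) ∈ E(G2) ✓
  (9,10) → (φ(9),φ(10)) = (7,9) ∈ E(G2) ✓
  (10,11) → (φ(10),φ(11)) = (1,9) ∈ E(G2) ✓
All 31 edges of G1 map to edges of G2, and |E(G1)| = |E(G2)| = 31, so φ is a bijection on edges as well as vertices. Hence G1 ≅ G2.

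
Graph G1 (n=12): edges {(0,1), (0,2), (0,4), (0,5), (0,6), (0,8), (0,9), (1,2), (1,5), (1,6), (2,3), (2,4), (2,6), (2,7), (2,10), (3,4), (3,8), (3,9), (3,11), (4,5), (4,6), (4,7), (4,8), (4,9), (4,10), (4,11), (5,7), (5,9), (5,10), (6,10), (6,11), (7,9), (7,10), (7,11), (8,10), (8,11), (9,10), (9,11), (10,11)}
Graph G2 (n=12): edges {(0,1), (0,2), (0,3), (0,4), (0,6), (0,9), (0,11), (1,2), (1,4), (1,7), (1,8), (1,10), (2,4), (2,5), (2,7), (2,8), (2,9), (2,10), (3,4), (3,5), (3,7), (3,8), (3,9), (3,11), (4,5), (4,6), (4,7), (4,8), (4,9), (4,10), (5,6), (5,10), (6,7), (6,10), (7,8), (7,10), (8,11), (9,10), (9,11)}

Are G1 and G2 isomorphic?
Yes, isomorphic

The graphs are isomorphic.
One valid mapping φ: V(G1) → V(G2): 0→3, 1→11, 2→0, 3→6, 4→4, 5→8, 6→9, 7→1, 8→5, 9→7, 10→2, 11→10

Verify φ preserves adjacency — for each edge of G1, its image is an edge of G2:
  (0,1) → (φ(0),φ(1)) = (3,11) ∈ E(G2) ✓
  (0,2) → (φ(0),φ(2)) = (0,3) ∈ E(G2) ✓
  (0,4) → (φ(0),φ(4)) = (3,4) ∈ E(G2) ✓
  (0,5) → (φ(0),φ(5)) = (3,8) ∈ E(G2) ✓
  (0,6) → (φ(0),φ(6)) = (3,9) ∈ E(G2) ✓
  (0,8) → (φ(0),φ(8)) = (3,5) ∈ E(G2) ✓
  (0,9) → (φ(0),φ(9)) = (3,7) ∈ E(G2) ✓
  (1,2) → (φ(1),φ(2)) = (0,11) ∈ E(G2) ✓
  (1,5) → (φ(1),φ(5)) = (8,11) ∈ E(G2) ✓
  (1,6) → (φ(1),φ(6)) = (9,11) ∈ E(G2) ✓
  (2,3) → (φ(2),φ(3)) = (0,6) ∈ E(G2) ✓
  (2,4) → (φ(2),φ(4)) = (0,4) ∈ E(G2) ✓
  (2,6) → (φ(2),φ(6)) = (0,9) ∈ E(G2) ✓
  (2,7) → (φ(2),φ(7)) = (0,1) ∈ E(G2) ✓
  (2,10) → (φ(2),φ(10)) = (0,2) ∈ E(G2) ✓
  (3,4) → (φ(3),φ(4)) = (4,6) ∈ E(G2) ✓
  (3,8) → (φ(3),φ(8)) = (5,6) ∈ E(G2) ✓
  (3,9) → (φ(3),φ(9)) = (6,7) ∈ E(G2) ✓
  (3,11) → (φ(3),φ(11)) = (6,10) ∈ E(G2) ✓
  (4,5) → (φ(4),φ(5)) = (4,8) ∈ E(G2) ✓
  (4,6) → (φ(4),φ(6)) = (4,9) ∈ E(G2) ✓
  (4,7) → (φ(4),φ(7)) = (1,4) ∈ E(G2) ✓
  (4,8) → (φ(4),φ(8)) = (4,5) ∈ E(G2) ✓
  (4,9) → (φ(4),φ(9)) = (4,7) ∈ E(G2) ✓
  (4,10) → (φ(4),φ(10)) = (2,4) ∈ E(G2) ✓
  (4,11) → (φ(4),φ(11)) = (4,10) ∈ E(G2) ✓
  (5,7) → (φ(5),φ(7)) = (1,8) ∈ E(G2) ✓
  (5,9) → (φ(5),φ(9)) = (7,8) ∈ E(G2) ✓
  (5,10) → (φ(5),φ(10)) = (2,8) ∈ E(G2) ✓
  (6,10) → (φ(6),φ(10)) = (2,9) ∈ E(G2) ✓
  (6,11) → (φ(6),φ(11)) = (9,10) ∈ E(G2) ✓
  (7,9) → (φ(7),φ(9)) = (1,7) ∈ E(G2) ✓
  (7,10) → (φ(7),φ(10)) = (1,2) ∈ E(G2) ✓
  (7,11) → (φ(7),φ(11)) = (1,10) ∈ E(G2) ✓
  (8,10) → (φ(8),φ(10)) = (2,5) ∈ E(G2) ✓
  (8,11) → (φ(8),φ(11)) = (5,10) ∈ E(G2) ✓
  (9,10) → (φ(9),φ(10)) = (2,7) ∈ E(G2) ✓
  (9,11) → (φ(9),φ(11)) = (7,10) ∈ E(G2) ✓
  (10,11) → (φ(10),φ(11)) = (2,10) ∈ E(G2) ✓
All 39 edges of G1 map to edges of G2, and |E(G1)| = |E(G2)| = 39, so φ is a bijection on edges as well as vertices. Hence G1 ≅ G2.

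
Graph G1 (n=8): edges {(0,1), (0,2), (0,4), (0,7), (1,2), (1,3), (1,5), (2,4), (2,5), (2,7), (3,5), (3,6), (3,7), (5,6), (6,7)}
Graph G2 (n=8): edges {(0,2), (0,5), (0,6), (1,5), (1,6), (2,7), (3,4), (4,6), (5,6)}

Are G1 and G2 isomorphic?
No, not isomorphic

The graphs are NOT isomorphic.

Degrees in G1: deg(0)=4, deg(1)=4, deg(2)=5, deg(3)=4, deg(4)=2, deg(5)=4, deg(6)=3, deg(7)=4.
Sorted degree sequence of G1: [5, 4, 4, 4, 4, 4, 3, 2].
Degrees in G2: deg(0)=3, deg(1)=2, deg(2)=2, deg(3)=1, deg(4)=2, deg(5)=3, deg(6)=4, deg(7)=1.
Sorted degree sequence of G2: [4, 3, 3, 2, 2, 2, 1, 1].
The (sorted) degree sequence is an isomorphism invariant, so since G1 and G2 have different degree sequences they cannot be isomorphic.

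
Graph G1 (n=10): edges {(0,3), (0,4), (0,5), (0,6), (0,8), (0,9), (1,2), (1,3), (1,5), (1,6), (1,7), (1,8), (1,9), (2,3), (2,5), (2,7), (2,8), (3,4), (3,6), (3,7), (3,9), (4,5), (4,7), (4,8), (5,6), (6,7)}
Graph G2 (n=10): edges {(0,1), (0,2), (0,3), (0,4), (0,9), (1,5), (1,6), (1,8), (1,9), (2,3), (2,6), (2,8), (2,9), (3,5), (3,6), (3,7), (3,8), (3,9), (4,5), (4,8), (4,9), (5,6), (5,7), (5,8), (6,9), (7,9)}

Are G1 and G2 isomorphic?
Yes, isomorphic

The graphs are isomorphic.
One valid mapping φ: V(G1) → V(G2): 0→5, 1→9, 2→0, 3→3, 4→8, 5→1, 6→6, 7→2, 8→4, 9→7

Verify φ preserves adjacency — for each edge of G1, its image is an edge of G2:
  (0,3) → (φ(0),φ(3)) = (3,5) ∈ E(G2) ✓
  (0,4) → (φ(0),φ(4)) = (5,8) ∈ E(G2) ✓
  (0,5) → (φ(0),φ(5)) = (1,5) ∈ E(G2) ✓
  (0,6) → (φ(0),φ(6)) = (5,6) ∈ E(G2) ✓
  (0,8) → (φ(0),φ(8)) = (4,5) ∈ E(G2) ✓
  (0,9) → (φ(0),φ(9)) = (5,7) ∈ E(G2) ✓
  (1,2) → (φ(1),φ(2)) = (0,9) ∈ E(G2) ✓
  (1,3) → (φ(1),φ(3)) = (3,9) ∈ E(G2) ✓
  (1,5) → (φ(1),φ(5)) = (1,9) ∈ E(G2) ✓
  (1,6) → (φ(1),φ(6)) = (6,9) ∈ E(G2) ✓
  (1,7) → (φ(1),φ(7)) = (2,9) ∈ E(G2) ✓
  (1,8) → (φ(1),φ(8)) = (4,9) ∈ E(G2) ✓
  (1,9) → (φ(1),φ(9)) = (7,9) ∈ E(G2) ✓
  (2,3) → (φ(2),φ(3)) = (0,3) ∈ E(G2) ✓
  (2,5) → (φ(2),φ(5)) = (0,1) ∈ E(G2) ✓
  (2,7) → (φ(2),φ(7)) = (0,2) ∈ E(G2) ✓
  (2,8) → (φ(2),φ(8)) = (0,4) ∈ E(G2) ✓
  (3,4) → (φ(3),φ(4)) = (3,8) ∈ E(G2) ✓
  (3,6) → (φ(3),φ(6)) = (3,6) ∈ E(G2) ✓
  (3,7) → (φ(3),φ(7)) = (2,3) ∈ E(G2) ✓
  (3,9) → (φ(3),φ(9)) = (3,7) ∈ E(G2) ✓
  (4,5) → (φ(4),φ(5)) = (1,8) ∈ E(G2) ✓
  (4,7) → (φ(4),φ(7)) = (2,8) ∈ E(G2) ✓
  (4,8) → (φ(4),φ(8)) = (4,8) ∈ E(G2) ✓
  (5,6) → (φ(5),φ(6)) = (1,6) ∈ E(G2) ✓
  (6,7) → (φ(6),φ(7)) = (2,6) ∈ E(G2) ✓
All 26 edges of G1 map to edges of G2, and |E(G1)| = |E(G2)| = 26, so φ is a bijection on edges as well as vertices. Hence G1 ≅ G2.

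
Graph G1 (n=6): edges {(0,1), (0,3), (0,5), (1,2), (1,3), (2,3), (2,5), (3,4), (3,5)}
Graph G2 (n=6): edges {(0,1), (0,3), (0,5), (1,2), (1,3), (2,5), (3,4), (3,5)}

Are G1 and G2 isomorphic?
No, not isomorphic

The graphs are NOT isomorphic.

Counting edges: G1 has 9 edge(s); G2 has 8 edge(s).
Edge count is an isomorphism invariant (a bijection on vertices induces a bijection on edges), so differing edge counts rule out isomorphism.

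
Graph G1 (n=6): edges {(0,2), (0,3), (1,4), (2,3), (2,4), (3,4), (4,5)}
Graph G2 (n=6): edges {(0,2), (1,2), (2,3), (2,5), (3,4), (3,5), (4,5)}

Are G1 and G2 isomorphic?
Yes, isomorphic

The graphs are isomorphic.
One valid mapping φ: V(G1) → V(G2): 0→4, 1→0, 2→3, 3→5, 4→2, 5→1

Verify φ preserves adjacency — for each edge of G1, its image is an edge of G2:
  (0,2) → (φ(0),φ(2)) = (3,4) ∈ E(G2) ✓
  (0,3) → (φ(0),φ(3)) = (4,5) ∈ E(G2) ✓
  (1,4) → (φ(1),φ(4)) = (0,2) ∈ E(G2) ✓
  (2,3) → (φ(2),φ(3)) = (3,5) ∈ E(G2) ✓
  (2,4) → (φ(2),φ(4)) = (2,3) ∈ E(G2) ✓
  (3,4) → (φ(3),φ(4)) = (2,5) ∈ E(G2) ✓
  (4,5) → (φ(4),φ(5)) = (1,2) ∈ E(G2) ✓
All 7 edges of G1 map to edges of G2, and |E(G1)| = |E(G2)| = 7, so φ is a bijection on edges as well as vertices. Hence G1 ≅ G2.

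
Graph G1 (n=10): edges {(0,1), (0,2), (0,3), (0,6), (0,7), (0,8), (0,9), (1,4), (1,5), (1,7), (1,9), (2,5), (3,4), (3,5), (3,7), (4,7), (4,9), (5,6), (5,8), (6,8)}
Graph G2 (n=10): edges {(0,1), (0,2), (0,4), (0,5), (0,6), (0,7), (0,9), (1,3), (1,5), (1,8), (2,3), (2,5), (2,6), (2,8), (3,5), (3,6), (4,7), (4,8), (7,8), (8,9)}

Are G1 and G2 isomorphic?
Yes, isomorphic

The graphs are isomorphic.
One valid mapping φ: V(G1) → V(G2): 0→0, 1→2, 2→9, 3→1, 4→3, 5→8, 6→4, 7→5, 8→7, 9→6

Verify φ preserves adjacency — for each edge of G1, its image is an edge of G2:
  (0,1) → (φ(0),φ(1)) = (0,2) ∈ E(G2) ✓
  (0,2) → (φ(0),φ(2)) = (0,9) ∈ E(G2) ✓
  (0,3) → (φ(0),φ(3)) = (0,1) ∈ E(G2) ✓
  (0,6) → (φ(0),φ(6)) = (0,4) ∈ E(G2) ✓
  (0,7) → (φ(0),φ(7)) = (0,5) ∈ E(G2) ✓
  (0,8) → (φ(0),φ(8)) = (0,7) ∈ E(G2) ✓
  (0,9) → (φ(0),φ(9)) = (0,6) ∈ E(G2) ✓
  (1,4) → (φ(1),φ(4)) = (2,3) ∈ E(G2) ✓
  (1,5) → (φ(1),φ(5)) = (2,8) ∈ E(G2) ✓
  (1,7) → (φ(1),φ(7)) = (2,5) ∈ E(G2) ✓
  (1,9) → (φ(1),φ(9)) = (2,6) ∈ E(G2) ✓
  (2,5) → (φ(2),φ(5)) = (8,9) ∈ E(G2) ✓
  (3,4) → (φ(3),φ(4)) = (1,3) ∈ E(G2) ✓
  (3,5) → (φ(3),φ(5)) = (1,8) ∈ E(G2) ✓
  (3,7) → (φ(3),φ(7)) = (1,5) ∈ E(G2) ✓
  (4,7) → (φ(4),φ(7)) = (3,5) ∈ E(G2) ✓
  (4,9) → (φ(4),φ(9)) = (3,6) ∈ E(G2) ✓
  (5,6) → (φ(5),φ(6)) = (4,8) ∈ E(G2) ✓
  (5,8) → (φ(5),φ(8)) = (7,8) ∈ E(G2) ✓
  (6,8) → (φ(6),φ(8)) = (4,7) ∈ E(G2) ✓
All 20 edges of G1 map to edges of G2, and |E(G1)| = |E(G2)| = 20, so φ is a bijection on edges as well as vertices. Hence G1 ≅ G2.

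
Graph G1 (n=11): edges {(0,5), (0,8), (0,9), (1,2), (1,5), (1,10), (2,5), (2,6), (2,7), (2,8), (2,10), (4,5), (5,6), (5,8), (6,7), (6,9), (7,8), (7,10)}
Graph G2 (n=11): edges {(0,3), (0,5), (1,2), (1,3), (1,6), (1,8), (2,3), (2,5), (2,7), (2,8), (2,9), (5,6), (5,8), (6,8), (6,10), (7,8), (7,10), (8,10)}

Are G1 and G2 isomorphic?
Yes, isomorphic

The graphs are isomorphic.
One valid mapping φ: V(G1) → V(G2): 0→3, 1→7, 2→8, 3→4, 4→9, 5→2, 6→5, 7→6, 8→1, 9→0, 10→10

Verify φ preserves adjacency — for each edge of G1, its image is an edge of G2:
  (0,5) → (φ(0),φ(5)) = (2,3) ∈ E(G2) ✓
  (0,8) → (φ(0),φ(8)) = (1,3) ∈ E(G2) ✓
  (0,9) → (φ(0),φ(9)) = (0,3) ∈ E(G2) ✓
  (1,2) → (φ(1),φ(2)) = (7,8) ∈ E(G2) ✓
  (1,5) → (φ(1),φ(5)) = (2,7) ∈ E(G2) ✓
  (1,10) → (φ(1),φ(10)) = (7,10) ∈ E(G2) ✓
  (2,5) → (φ(2),φ(5)) = (2,8) ∈ E(G2) ✓
  (2,6) → (φ(2),φ(6)) = (5,8) ∈ E(G2) ✓
  (2,7) → (φ(2),φ(7)) = (6,8) ∈ E(G2) ✓
  (2,8) → (φ(2),φ(8)) = (1,8) ∈ E(G2) ✓
  (2,10) → (φ(2),φ(10)) = (8,10) ∈ E(G2) ✓
  (4,5) → (φ(4),φ(5)) = (2,9) ∈ E(G2) ✓
  (5,6) → (φ(5),φ(6)) = (2,5) ∈ E(G2) ✓
  (5,8) → (φ(5),φ(8)) = (1,2) ∈ E(G2) ✓
  (6,7) → (φ(6),φ(7)) = (5,6) ∈ E(G2) ✓
  (6,9) → (φ(6),φ(9)) = (0,5) ∈ E(G2) ✓
  (7,8) → (φ(7),φ(8)) = (1,6) ∈ E(G2) ✓
  (7,10) → (φ(7),φ(10)) = (6,10) ∈ E(G2) ✓
All 18 edges of G1 map to edges of G2, and |E(G1)| = |E(G2)| = 18, so φ is a bijection on edges as well as vertices. Hence G1 ≅ G2.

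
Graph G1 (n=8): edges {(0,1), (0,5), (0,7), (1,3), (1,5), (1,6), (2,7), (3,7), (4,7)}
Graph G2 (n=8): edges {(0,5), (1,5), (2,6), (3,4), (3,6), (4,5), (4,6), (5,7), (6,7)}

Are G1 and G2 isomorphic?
Yes, isomorphic

The graphs are isomorphic.
One valid mapping φ: V(G1) → V(G2): 0→4, 1→6, 2→0, 3→7, 4→1, 5→3, 6→2, 7→5

Verify φ preserves adjacency — for each edge of G1, its image is an edge of G2:
  (0,1) → (φ(0),φ(1)) = (4,6) ∈ E(G2) ✓
  (0,5) → (φ(0),φ(5)) = (3,4) ∈ E(G2) ✓
  (0,7) → (φ(0),φ(7)) = (4,5) ∈ E(G2) ✓
  (1,3) → (φ(1),φ(3)) = (6,7) ∈ E(G2) ✓
  (1,5) → (φ(1),φ(5)) = (3,6) ∈ E(G2) ✓
  (1,6) → (φ(1),φ(6)) = (2,6) ∈ E(G2) ✓
  (2,7) → (φ(2),φ(7)) = (0,5) ∈ E(G2) ✓
  (3,7) → (φ(3),φ(7)) = (5,7) ∈ E(G2) ✓
  (4,7) → (φ(4),φ(7)) = (1,5) ∈ E(G2) ✓
All 9 edges of G1 map to edges of G2, and |E(G1)| = |E(G2)| = 9, so φ is a bijection on edges as well as vertices. Hence G1 ≅ G2.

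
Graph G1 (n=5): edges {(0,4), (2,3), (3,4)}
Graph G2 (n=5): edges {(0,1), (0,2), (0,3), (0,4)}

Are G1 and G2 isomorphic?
No, not isomorphic

The graphs are NOT isomorphic.

Connected components of G1: 2 component(s) with vertex sets [[1], [0, 2, 3, 4]], sizes [1, 4].
Connected components of G2: 1 component(s) with vertex sets [[0, 1, 2, 3, 4]], sizes [5].
The number of connected components (and the multiset of component sizes) is an isomorphism invariant — an isomorphism maps each component of G1 bijectively onto a component of G2. Since G1 has 2 component(s) and G2 has 1, they cannot be isomorphic.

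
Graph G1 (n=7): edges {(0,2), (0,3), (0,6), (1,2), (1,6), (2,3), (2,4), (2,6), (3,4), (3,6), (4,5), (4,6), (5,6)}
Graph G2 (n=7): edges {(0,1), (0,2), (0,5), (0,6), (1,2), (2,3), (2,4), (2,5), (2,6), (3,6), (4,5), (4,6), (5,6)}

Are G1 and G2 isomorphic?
Yes, isomorphic

The graphs are isomorphic.
One valid mapping φ: V(G1) → V(G2): 0→4, 1→3, 2→6, 3→5, 4→0, 5→1, 6→2

Verify φ preserves adjacency — for each edge of G1, its image is an edge of G2:
  (0,2) → (φ(0),φ(2)) = (4,6) ∈ E(G2) ✓
  (0,3) → (φ(0),φ(3)) = (4,5) ∈ E(G2) ✓
  (0,6) → (φ(0),φ(6)) = (2,4) ∈ E(G2) ✓
  (1,2) → (φ(1),φ(2)) = (3,6) ∈ E(G2) ✓
  (1,6) → (φ(1),φ(6)) = (2,3) ∈ E(G2) ✓
  (2,3) → (φ(2),φ(3)) = (5,6) ∈ E(G2) ✓
  (2,4) → (φ(2),φ(4)) = (0,6) ∈ E(G2) ✓
  (2,6) → (φ(2),φ(6)) = (2,6) ∈ E(G2) ✓
  (3,4) → (φ(3),φ(4)) = (0,5) ∈ E(G2) ✓
  (3,6) → (φ(3),φ(6)) = (2,5) ∈ E(G2) ✓
  (4,5) → (φ(4),φ(5)) = (0,1) ∈ E(G2) ✓
  (4,6) → (φ(4),φ(6)) = (0,2) ∈ E(G2) ✓
  (5,6) → (φ(5),φ(6)) = (1,2) ∈ E(G2) ✓
All 13 edges of G1 map to edges of G2, and |E(G1)| = |E(G2)| = 13, so φ is a bijection on edges as well as vertices. Hence G1 ≅ G2.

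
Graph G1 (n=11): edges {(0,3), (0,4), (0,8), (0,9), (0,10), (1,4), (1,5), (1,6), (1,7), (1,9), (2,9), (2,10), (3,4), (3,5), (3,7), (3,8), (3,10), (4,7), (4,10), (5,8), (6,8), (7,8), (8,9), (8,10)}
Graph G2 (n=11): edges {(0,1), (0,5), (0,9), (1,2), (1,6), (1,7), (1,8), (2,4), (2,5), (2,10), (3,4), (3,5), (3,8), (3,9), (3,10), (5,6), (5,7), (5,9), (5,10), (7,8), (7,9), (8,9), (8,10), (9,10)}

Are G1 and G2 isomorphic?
Yes, isomorphic

The graphs are isomorphic.
One valid mapping φ: V(G1) → V(G2): 0→10, 1→1, 2→4, 3→9, 4→8, 5→0, 6→6, 7→7, 8→5, 9→2, 10→3

Verify φ preserves adjacency — for each edge of G1, its image is an edge of G2:
  (0,3) → (φ(0),φ(3)) = (9,10) ∈ E(G2) ✓
  (0,4) → (φ(0),φ(4)) = (8,10) ∈ E(G2) ✓
  (0,8) → (φ(0),φ(8)) = (5,10) ∈ E(G2) ✓
  (0,9) → (φ(0),φ(9)) = (2,10) ∈ E(G2) ✓
  (0,10) → (φ(0),φ(10)) = (3,10) ∈ E(G2) ✓
  (1,4) → (φ(1),φ(4)) = (1,8) ∈ E(G2) ✓
  (1,5) → (φ(1),φ(5)) = (0,1) ∈ E(G2) ✓
  (1,6) → (φ(1),φ(6)) = (1,6) ∈ E(G2) ✓
  (1,7) → (φ(1),φ(7)) = (1,7) ∈ E(G2) ✓
  (1,9) → (φ(1),φ(9)) = (1,2) ∈ E(G2) ✓
  (2,9) → (φ(2),φ(9)) = (2,4) ∈ E(G2) ✓
  (2,10) → (φ(2),φ(10)) = (3,4) ∈ E(G2) ✓
  (3,4) → (φ(3),φ(4)) = (8,9) ∈ E(G2) ✓
  (3,5) → (φ(3),φ(5)) = (0,9) ∈ E(G2) ✓
  (3,7) → (φ(3),φ(7)) = (7,9) ∈ E(G2) ✓
  (3,8) → (φ(3),φ(8)) = (5,9) ∈ E(G2) ✓
  (3,10) → (φ(3),φ(10)) = (3,9) ∈ E(G2) ✓
  (4,7) → (φ(4),φ(7)) = (7,8) ∈ E(G2) ✓
  (4,10) → (φ(4),φ(10)) = (3,8) ∈ E(G2) ✓
  (5,8) → (φ(5),φ(8)) = (0,5) ∈ E(G2) ✓
  (6,8) → (φ(6),φ(8)) = (5,6) ∈ E(G2) ✓
  (7,8) → (φ(7),φ(8)) = (5,7) ∈ E(G2) ✓
  (8,9) → (φ(8),φ(9)) = (2,5) ∈ E(G2) ✓
  (8,10) → (φ(8),φ(10)) = (3,5) ∈ E(G2) ✓
All 24 edges of G1 map to edges of G2, and |E(G1)| = |E(G2)| = 24, so φ is a bijection on edges as well as vertices. Hence G1 ≅ G2.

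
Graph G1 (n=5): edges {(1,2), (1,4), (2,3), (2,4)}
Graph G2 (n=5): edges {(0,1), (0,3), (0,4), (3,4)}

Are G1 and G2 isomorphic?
Yes, isomorphic

The graphs are isomorphic.
One valid mapping φ: V(G1) → V(G2): 0→2, 1→3, 2→0, 3→1, 4→4

Verify φ preserves adjacency — for each edge of G1, its image is an edge of G2:
  (1,2) → (φ(1),φ(2)) = (0,3) ∈ E(G2) ✓
  (1,4) → (φ(1),φ(4)) = (3,4) ∈ E(G2) ✓
  (2,3) → (φ(2),φ(3)) = (0,1) ∈ E(G2) ✓
  (2,4) → (φ(2),φ(4)) = (0,4) ∈ E(G2) ✓
All 4 edges of G1 map to edges of G2, and |E(G1)| = |E(G2)| = 4, so φ is a bijection on edges as well as vertices. Hence G1 ≅ G2.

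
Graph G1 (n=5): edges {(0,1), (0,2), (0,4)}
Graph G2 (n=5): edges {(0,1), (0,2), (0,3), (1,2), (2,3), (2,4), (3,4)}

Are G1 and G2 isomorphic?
No, not isomorphic

The graphs are NOT isomorphic.

Connected components of G1: 2 component(s) with vertex sets [[3], [0, 1, 2, 4]], sizes [1, 4].
Connected components of G2: 1 component(s) with vertex sets [[0, 1, 2, 3, 4]], sizes [5].
The number of connected components (and the multiset of component sizes) is an isomorphism invariant — an isomorphism maps each component of G1 bijectively onto a component of G2. Since G1 has 2 component(s) and G2 has 1, they cannot be isomorphic.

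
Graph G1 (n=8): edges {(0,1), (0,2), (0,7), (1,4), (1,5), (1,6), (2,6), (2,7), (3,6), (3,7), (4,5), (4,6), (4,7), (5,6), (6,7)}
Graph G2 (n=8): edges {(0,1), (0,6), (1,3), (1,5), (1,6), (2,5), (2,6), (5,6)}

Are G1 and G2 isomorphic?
No, not isomorphic

The graphs are NOT isomorphic.

Connected components of G1: 1 component(s) with vertex sets [[0, 1, 2, 3, 4, 5, 6, 7]], sizes [8].
Connected components of G2: 3 component(s) with vertex sets [[4], [7], [0, 1, 2, 3, 5, 6]], sizes [1, 1, 6].
The number of connected components (and the multiset of component sizes) is an isomorphism invariant — an isomorphism maps each component of G1 bijectively onto a component of G2. Since G1 has 1 component(s) and G2 has 3, they cannot be isomorphic.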